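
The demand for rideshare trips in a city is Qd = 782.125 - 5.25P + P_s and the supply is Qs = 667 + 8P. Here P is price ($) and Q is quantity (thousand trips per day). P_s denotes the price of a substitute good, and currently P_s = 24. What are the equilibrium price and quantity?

P* = 10.5, Q* = 751

With P_s = 24, demand is Qd = 806.125 - 5.25P.
At equilibrium Qd = Qs, so 806.125 - 5.25P = 667 + 8P; collecting terms, 139.125 = 13.25P and P* = 10.5.
Plugging P* into demand: Q* = 806.125 - 5.25(10.5) = 751.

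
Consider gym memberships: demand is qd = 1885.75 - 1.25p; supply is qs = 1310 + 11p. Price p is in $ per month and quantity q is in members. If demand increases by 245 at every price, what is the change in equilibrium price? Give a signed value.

The market clears where 1885.75 - 1.25p = 1310 + 11p. Rearranging, 12.25p = 575.75, hence p* = 47.
From the demand curve, q* = 1885.75 - 1.25(47) = 1827.
After the shift, demand is qd = 2130.75 - 1.25p.
New equilibrium: 820.75 = 12.25p, so p = 67 and q = 2047.
Δp = 67 - 47 = 20.

Δp = 20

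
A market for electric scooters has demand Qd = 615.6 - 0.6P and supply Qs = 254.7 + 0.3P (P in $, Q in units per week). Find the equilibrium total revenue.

Set Qd = Qs: 615.6 - 0.6P = 254.7 + 0.3P, so 360.9 = 0.9P and P* = 401.
From the demand curve, Q* = 615.6 - 0.6(401) = 375.
Total revenue = P* × Q* = 401 × 375 = 150375.

Total revenue = 150375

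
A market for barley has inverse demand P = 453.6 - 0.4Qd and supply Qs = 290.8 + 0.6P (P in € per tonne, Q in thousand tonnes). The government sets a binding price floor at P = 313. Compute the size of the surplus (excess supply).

Surplus = 127.1

Rewriting in direct form: Qd = 1134 - 2.5P.
With P fixed at 313, quantity demanded is 351.5 and quantity supplied is 478.6.
Surplus = Qs - Qd = 478.6 - 351.5 = 127.1.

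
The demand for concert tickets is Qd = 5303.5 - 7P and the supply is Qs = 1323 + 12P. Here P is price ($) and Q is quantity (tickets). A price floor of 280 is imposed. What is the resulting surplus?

Surplus = 1339.5

With P fixed at 280, quantity demanded is 3343.5 and quantity supplied is 4683.
Surplus = Qs - Qd = 4683 - 3343.5 = 1339.5.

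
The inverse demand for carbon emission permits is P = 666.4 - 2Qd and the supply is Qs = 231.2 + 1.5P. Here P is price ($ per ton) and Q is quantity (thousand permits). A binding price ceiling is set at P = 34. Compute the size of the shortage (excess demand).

In direct form, Qd = 333.2 - 0.5P.
With P fixed at 34, quantity demanded is 316.2 and quantity supplied is 282.2.
Shortage = Qd - Qs = 316.2 - 282.2 = 34.

Shortage = 34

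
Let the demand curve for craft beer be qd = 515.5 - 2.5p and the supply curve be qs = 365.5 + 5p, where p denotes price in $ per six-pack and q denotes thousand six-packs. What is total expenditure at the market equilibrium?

Total expenditure = 9310

The market clears where 515.5 - 2.5p = 365.5 + 5p. Rearranging, 7.5p = 150, hence p* = 20.
Substitute back: q* = 515.5 - 2.5(20) = 465.5.
Total expenditure = p* × q* = 20 × 465.5 = 9310.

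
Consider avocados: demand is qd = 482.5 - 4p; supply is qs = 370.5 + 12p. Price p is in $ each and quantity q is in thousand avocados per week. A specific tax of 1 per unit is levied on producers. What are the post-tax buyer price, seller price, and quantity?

p_b = 7.75, p_s = 6.75, q = 451.5

With a tax of 1 on producers, they supply based on the net price p_s = p_b - 1, so qs = 358.5 + 12p_b.
Equate demand and the shifted supply: 482.5 - 4p_b = 358.5 + 12p_b, giving 16p_b = 124, so p_b = 7.75.
Then p_s = 7.75 - 1 = 6.75 and q = 482.5 - 4(7.75) = 451.5.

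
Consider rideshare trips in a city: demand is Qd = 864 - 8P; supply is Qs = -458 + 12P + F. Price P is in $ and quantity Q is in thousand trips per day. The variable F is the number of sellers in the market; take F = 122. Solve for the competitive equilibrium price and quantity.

With F = 122, supply is Qs = -336 + 12P.
At equilibrium Qd = Qs, so 864 - 8P = -336 + 12P; collecting terms, 1200 = 20P and P* = 60.
Substitute back: Q* = 864 - 8(60) = 384.

P* = 60, Q* = 384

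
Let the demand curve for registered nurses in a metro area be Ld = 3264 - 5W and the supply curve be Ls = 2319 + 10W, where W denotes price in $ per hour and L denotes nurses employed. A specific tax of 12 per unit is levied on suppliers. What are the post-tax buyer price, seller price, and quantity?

The tax drives a wedge W_b - W_s = 12. Substituting W_s = W_b - 12 into supply: Ls = 2199 + 10W_b.
Market clearing requires 3264 - 5W_b = 2199 + 10W_b; hence 1065 = 15W_b and W_b = 71.
So W_s = 59 and the quantity traded is L = 3264 - 5(71) = 2909.

W_b = 71, W_s = 59, L = 2909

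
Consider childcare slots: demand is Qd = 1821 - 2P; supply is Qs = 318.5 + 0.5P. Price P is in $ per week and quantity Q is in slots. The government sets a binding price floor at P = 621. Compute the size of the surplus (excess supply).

At P = 621: Qd = 579 and Qs = 629.
Surplus = Qs - Qd = 629 - 579 = 50.

Surplus = 50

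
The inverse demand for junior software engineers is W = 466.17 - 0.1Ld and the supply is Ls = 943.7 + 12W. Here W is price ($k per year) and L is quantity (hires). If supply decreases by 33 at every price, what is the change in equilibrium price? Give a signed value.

Inverting to quantity form: Ld = 4661.7 - 10W.
Set Ld = Ls: 4661.7 - 10W = 943.7 + 12W, so 3718 = 22W and W* = 169.
From the demand curve, L* = 4661.7 - 10(169) = 2971.7.
After the shift, supply is Ls = 910.7 + 12W.
The new intersection has 3751 = 22W, i.e. W = 170.5, L = 2956.7.
ΔW = 170.5 - 169 = 1.5.

ΔW = 1.5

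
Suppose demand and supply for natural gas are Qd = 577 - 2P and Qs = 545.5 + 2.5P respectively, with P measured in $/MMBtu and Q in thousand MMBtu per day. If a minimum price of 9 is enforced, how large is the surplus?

Evaluating both curves at the floor price 9 gives Qd = 559, Qs = 568.
Surplus = Qs - Qd = 568 - 559 = 9.

Surplus = 9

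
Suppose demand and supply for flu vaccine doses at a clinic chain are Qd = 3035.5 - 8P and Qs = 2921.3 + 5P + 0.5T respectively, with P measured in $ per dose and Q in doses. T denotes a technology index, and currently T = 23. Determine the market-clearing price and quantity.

With T = 23, supply is Qs = 2932.8 + 5P.
At equilibrium Qd = Qs, so 3035.5 - 8P = 2932.8 + 5P; collecting terms, 102.7 = 13P and P* = 7.9.
From the demand curve, Q* = 3035.5 - 8(7.9) = 2972.3.

P* = 7.9, Q* = 2972.3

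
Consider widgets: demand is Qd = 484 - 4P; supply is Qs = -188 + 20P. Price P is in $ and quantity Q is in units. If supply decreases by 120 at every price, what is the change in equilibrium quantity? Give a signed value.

Equating demand and supply, 484 - 4P = -188 + 20P gives 24P = 672, so P* = 28.
From the demand curve, Q* = 484 - 4(28) = 372.
After the shift, supply is Qs = -308 + 20P.
The new intersection has 792 = 24P, i.e. P = 33, Q = 352.
ΔQ = 352 - 372 = -20.

ΔQ = -20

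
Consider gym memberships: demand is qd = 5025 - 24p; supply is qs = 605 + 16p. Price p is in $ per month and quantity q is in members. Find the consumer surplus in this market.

Equating demand and supply, 5025 - 24p = 605 + 16p gives 40p = 4420, so p* = 110.5.
Then q* = 5025 - 24(110.5) = 2373.
Demand choke price (qd = 0): p = 5025/24 = 209.375. Consumer surplus = ½ × (209.375 - 110.5) × 2373 = 117315.1875.

Consumer surplus = 117315.1875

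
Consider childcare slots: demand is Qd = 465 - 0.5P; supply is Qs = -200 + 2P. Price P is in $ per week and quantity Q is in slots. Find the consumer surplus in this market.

Equating demand and supply, 465 - 0.5P = -200 + 2P gives 2.5P = 665, so P* = 266.
Then Q* = 465 - 0.5(266) = 332.
Demand choke price (Qd = 0): P = 465/0.5 = 930. Consumer surplus = ½ × (930 - 266) × 332 = 110224.

Consumer surplus = 110224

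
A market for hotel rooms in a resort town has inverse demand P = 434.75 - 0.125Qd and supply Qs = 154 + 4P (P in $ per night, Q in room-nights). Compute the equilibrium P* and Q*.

P* = 277, Q* = 1262

In direct form, Qd = 3478 - 8P.
At equilibrium Qd = Qs, so 3478 - 8P = 154 + 4P; collecting terms, 3324 = 12P and P* = 277.
Substitute back: Q* = 3478 - 8(277) = 1262.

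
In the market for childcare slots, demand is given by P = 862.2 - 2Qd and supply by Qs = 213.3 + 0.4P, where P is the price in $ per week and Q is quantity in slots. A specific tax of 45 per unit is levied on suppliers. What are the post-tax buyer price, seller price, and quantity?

Solving each curve for Q: Qd = 431.1 - 0.5P.
Suppliers keep P_s = P_b - 45 per unit, so supply in terms of the buyer price is Qs = 195.3 + 0.4P_b.
Equate demand and the shifted supply: 431.1 - 0.5P_b = 195.3 + 0.4P_b, giving 0.9P_b = 235.8, so P_b = 262.
Then P_s = 262 - 45 = 217 and Q = 431.1 - 0.5(262) = 300.1.

P_b = 262, P_s = 217, Q = 300.1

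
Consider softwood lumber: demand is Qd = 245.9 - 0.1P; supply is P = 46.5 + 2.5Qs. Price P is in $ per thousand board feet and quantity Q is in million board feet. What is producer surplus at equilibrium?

Producer surplus = 46561.25

In direct form, Qs = -18.6 + 0.4P.
At equilibrium Qd = Qs, so 245.9 - 0.1P = -18.6 + 0.4P; collecting terms, 264.5 = 0.5P and P* = 529.
From the demand curve, Q* = 245.9 - 0.1(529) = 193.
Supply choke price (Qs = 0): P = 46.5. Producer surplus = ½ × (529 - 46.5) × 193 = 46561.25.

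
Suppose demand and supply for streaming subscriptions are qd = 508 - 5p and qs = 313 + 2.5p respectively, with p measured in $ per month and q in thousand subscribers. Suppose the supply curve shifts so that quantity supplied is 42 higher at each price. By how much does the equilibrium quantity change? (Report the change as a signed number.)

Δq = 28

At equilibrium qd = qs, so 508 - 5p = 313 + 2.5p; collecting terms, 195 = 7.5p and p* = 26.
Then q* = 508 - 5(26) = 378.
After the shift, supply is qs = 355 + 2.5p.
New equilibrium: 153 = 7.5p, so p = 20.4 and q = 406.
Δq = 406 - 378 = 28.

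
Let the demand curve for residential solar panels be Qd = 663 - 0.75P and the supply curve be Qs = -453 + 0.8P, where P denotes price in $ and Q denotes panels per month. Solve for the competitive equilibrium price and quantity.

Equating demand and supply, 663 - 0.75P = -453 + 0.8P gives 1.55P = 1116, so P* = 720.
Plugging P* into demand: Q* = 663 - 0.75(720) = 123.

P* = 720, Q* = 123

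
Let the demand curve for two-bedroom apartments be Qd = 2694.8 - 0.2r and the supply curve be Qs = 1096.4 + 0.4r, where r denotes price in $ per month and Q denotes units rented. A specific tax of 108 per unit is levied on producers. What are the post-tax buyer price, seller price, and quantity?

r_b = 2736, r_s = 2628, Q = 2147.6

With a tax of 108 on producers, they supply based on the net price r_s = r_b - 108, so Qs = 1053.2 + 0.4r_b.
Market clearing requires 2694.8 - 0.2r_b = 1053.2 + 0.4r_b; hence 1641.6 = 0.6r_b and r_b = 2736.
So r_s = 2628 and the quantity traded is Q = 2694.8 - 0.2(2736) = 2147.6.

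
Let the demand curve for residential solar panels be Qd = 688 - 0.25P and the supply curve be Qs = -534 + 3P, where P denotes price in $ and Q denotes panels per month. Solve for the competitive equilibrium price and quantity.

Set Qd = Qs: 688 - 0.25P = -534 + 3P, so 1222 = 3.25P and P* = 376.
Substitute back: Q* = 688 - 0.25(376) = 594.

P* = 376, Q* = 594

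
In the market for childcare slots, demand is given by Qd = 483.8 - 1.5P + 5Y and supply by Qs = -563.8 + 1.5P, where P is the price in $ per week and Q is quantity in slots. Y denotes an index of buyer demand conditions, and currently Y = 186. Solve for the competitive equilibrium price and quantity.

P* = 659.2, Q* = 425

With Y = 186, demand is Qd = 1413.8 - 1.5P.
The market clears where 1413.8 - 1.5P = -563.8 + 1.5P. Rearranging, 3P = 1977.6, hence P* = 659.2.
Then Q* = 1413.8 - 1.5(659.2) = 425.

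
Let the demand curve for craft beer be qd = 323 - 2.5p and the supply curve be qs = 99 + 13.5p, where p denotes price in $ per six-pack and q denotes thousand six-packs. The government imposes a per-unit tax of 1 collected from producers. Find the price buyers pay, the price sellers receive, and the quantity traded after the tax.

The tax drives a wedge p_b - p_s = 1. Substituting p_s = p_b - 1 into supply: qs = 85.5 + 13.5p_b.
Equate demand and the shifted supply: 323 - 2.5p_b = 85.5 + 13.5p_b, giving 16p_b = 237.5, so p_b = 14.84375.
Then p_s = 14.84375 - 1 = 13.84375 and q = 323 - 2.5(14.84375) = 285.890625.

p_b = 14.84375, p_s = 13.84375, q = 285.890625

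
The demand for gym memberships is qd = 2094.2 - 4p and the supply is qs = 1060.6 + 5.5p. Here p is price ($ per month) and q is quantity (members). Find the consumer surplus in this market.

At equilibrium qd = qs, so 2094.2 - 4p = 1060.6 + 5.5p; collecting terms, 1033.6 = 9.5p and p* = 108.8.
Plugging p* into demand: q* = 2094.2 - 4(108.8) = 1659.
Demand choke price (qd = 0): p = 2094.2/4 = 523.55. Consumer surplus = ½ × (523.55 - 108.8) × 1659 = 344035.125.

Consumer surplus = 344035.125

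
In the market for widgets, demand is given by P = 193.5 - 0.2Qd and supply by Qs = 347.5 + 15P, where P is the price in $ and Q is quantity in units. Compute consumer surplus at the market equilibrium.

Solving each curve for Q: Qd = 967.5 - 5P.
At equilibrium Qd = Qs, so 967.5 - 5P = 347.5 + 15P; collecting terms, 620 = 20P and P* = 31.
Then Q* = 967.5 - 5(31) = 812.5.
Demand choke price (Qd = 0): P = 967.5/5 = 193.5. Consumer surplus = ½ × (193.5 - 31) × 812.5 = 66015.625.

Consumer surplus = 66015.625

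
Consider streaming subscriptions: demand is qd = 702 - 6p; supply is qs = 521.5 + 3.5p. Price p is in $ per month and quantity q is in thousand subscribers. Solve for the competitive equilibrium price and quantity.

At equilibrium qd = qs, so 702 - 6p = 521.5 + 3.5p; collecting terms, 180.5 = 9.5p and p* = 19.
Plugging p* into demand: q* = 702 - 6(19) = 588.

p* = 19, q* = 588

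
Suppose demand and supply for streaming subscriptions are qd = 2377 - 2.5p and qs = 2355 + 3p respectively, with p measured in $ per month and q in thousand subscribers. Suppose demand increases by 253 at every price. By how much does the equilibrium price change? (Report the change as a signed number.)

Δp = 46

Set qd = qs: 2377 - 2.5p = 2355 + 3p, so 22 = 5.5p and p* = 4.
From the demand curve, q* = 2377 - 2.5(4) = 2367.
After the shift, demand is qd = 2630 - 2.5p.
Re-solving, 5.5p = 275 gives p = 50 and q = 2505.
Δp = 50 - 4 = 46.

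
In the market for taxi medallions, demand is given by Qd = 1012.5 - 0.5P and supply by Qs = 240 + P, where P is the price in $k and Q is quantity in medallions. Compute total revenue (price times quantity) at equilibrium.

Total revenue = 388825

At equilibrium Qd = Qs, so 1012.5 - 0.5P = 240 + P; collecting terms, 772.5 = 1.5P and P* = 515.
Then Q* = 1012.5 - 0.5(515) = 755.
Total revenue = P* × Q* = 515 × 755 = 388825.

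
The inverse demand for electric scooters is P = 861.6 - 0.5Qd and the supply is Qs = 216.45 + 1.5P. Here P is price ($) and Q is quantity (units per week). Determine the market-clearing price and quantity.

Solving each curve for Q: Qd = 1723.2 - 2P.
Equating demand and supply, 1723.2 - 2P = 216.45 + 1.5P gives 3.5P = 1506.75, so P* = 430.5.
Substitute back: Q* = 1723.2 - 2(430.5) = 862.2.

P* = 430.5, Q* = 862.2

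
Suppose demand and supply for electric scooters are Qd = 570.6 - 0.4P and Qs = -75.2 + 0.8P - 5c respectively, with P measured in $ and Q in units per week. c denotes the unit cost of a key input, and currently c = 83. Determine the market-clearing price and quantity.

P* = 884, Q* = 217

With c = 83, supply is Qs = -490.2 + 0.8P.
At equilibrium Qd = Qs, so 570.6 - 0.4P = -490.2 + 0.8P; collecting terms, 1060.8 = 1.2P and P* = 884.
Then Q* = 570.6 - 0.4(884) = 217.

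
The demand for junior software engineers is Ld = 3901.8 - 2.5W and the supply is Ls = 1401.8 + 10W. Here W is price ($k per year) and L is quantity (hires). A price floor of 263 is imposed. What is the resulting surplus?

With W fixed at 263, quantity demanded is 3244.3 and quantity supplied is 4031.8.
Surplus = Ls - Ld = 4031.8 - 3244.3 = 787.5.

Surplus = 787.5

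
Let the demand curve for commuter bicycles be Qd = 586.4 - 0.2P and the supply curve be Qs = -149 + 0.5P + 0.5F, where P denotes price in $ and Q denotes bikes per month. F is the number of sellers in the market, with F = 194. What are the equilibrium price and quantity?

With F = 194, supply is Qs = -52 + 0.5P.
The market clears where 586.4 - 0.2P = -52 + 0.5P. Rearranging, 0.7P = 638.4, hence P* = 912.
Substitute back: Q* = 586.4 - 0.2(912) = 404.

P* = 912, Q* = 404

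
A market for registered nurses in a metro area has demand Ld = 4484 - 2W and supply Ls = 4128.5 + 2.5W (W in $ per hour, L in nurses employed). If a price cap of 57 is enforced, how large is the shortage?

At W = 57: Ld = 4370 and Ls = 4271.
Shortage = Ld - Ls = 4370 - 4271 = 99.

Shortage = 99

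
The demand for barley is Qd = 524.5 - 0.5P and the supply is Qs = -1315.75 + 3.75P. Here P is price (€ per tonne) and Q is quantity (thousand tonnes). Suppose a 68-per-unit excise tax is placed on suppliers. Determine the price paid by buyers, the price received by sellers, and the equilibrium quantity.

P_b = 493, P_s = 425, Q = 278

The tax drives a wedge P_b - P_s = 68. Substituting P_s = P_b - 68 into supply: Qs = -1570.75 + 3.75P_b.
Equate demand and the shifted supply: 524.5 - 0.5P_b = -1570.75 + 3.75P_b, giving 4.25P_b = 2095.25, so P_b = 493.
So P_s = 425 and the quantity traded is Q = 524.5 - 0.5(493) = 278.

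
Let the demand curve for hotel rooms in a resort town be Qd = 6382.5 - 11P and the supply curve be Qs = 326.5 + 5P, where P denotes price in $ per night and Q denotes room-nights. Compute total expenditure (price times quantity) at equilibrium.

Total expenditure = 839891.5

Set Qd = Qs: 6382.5 - 11P = 326.5 + 5P, so 6056 = 16P and P* = 378.5.
Plugging P* into demand: Q* = 6382.5 - 11(378.5) = 2219.
Total expenditure = P* × Q* = 378.5 × 2219 = 839891.5.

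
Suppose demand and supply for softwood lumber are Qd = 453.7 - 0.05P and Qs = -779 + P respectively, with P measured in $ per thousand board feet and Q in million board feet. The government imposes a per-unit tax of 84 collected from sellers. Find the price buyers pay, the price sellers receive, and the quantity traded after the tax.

Sellers keep P_s = P_b - 84 per unit, so supply in terms of the buyer price is Qs = -863 + P_b.
Equate demand and the shifted supply: 453.7 - 0.05P_b = -863 + P_b, giving 1.05P_b = 1316.7, so P_b = 1254.
Then P_s = 1254 - 84 = 1170 and Q = 453.7 - 0.05(1254) = 391.

P_b = 1254, P_s = 1170, Q = 391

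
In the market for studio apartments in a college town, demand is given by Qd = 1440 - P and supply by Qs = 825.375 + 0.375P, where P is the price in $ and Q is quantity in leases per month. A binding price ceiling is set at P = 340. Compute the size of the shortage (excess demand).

Evaluating both curves at the ceiling price 340 gives Qd = 1100, Qs = 952.875.
Shortage = Qd - Qs = 1100 - 952.875 = 147.125.

Shortage = 147.125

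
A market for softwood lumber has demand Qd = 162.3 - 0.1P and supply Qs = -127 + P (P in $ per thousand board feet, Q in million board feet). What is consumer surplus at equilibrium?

Consumer surplus = 92480

At equilibrium Qd = Qs, so 162.3 - 0.1P = -127 + P; collecting terms, 289.3 = 1.1P and P* = 263.
Plugging P* into demand: Q* = 162.3 - 0.1(263) = 136.
Demand choke price (Qd = 0): P = 162.3/0.1 = 1623. Consumer surplus = ½ × (1623 - 263) × 136 = 92480.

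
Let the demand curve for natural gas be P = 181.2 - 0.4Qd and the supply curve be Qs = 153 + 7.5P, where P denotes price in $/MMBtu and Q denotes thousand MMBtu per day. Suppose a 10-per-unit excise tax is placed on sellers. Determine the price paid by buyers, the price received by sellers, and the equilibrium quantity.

Rewriting in direct form: Qd = 453 - 2.5P.
The tax drives a wedge P_b - P_s = 10. Substituting P_s = P_b - 10 into supply: Qs = 78 + 7.5P_b.
Equate demand and the shifted supply: 453 - 2.5P_b = 78 + 7.5P_b, giving 10P_b = 375, so P_b = 37.5.
Then P_s = 37.5 - 10 = 27.5 and Q = 453 - 2.5(37.5) = 359.25.

P_b = 37.5, P_s = 27.5, Q = 359.25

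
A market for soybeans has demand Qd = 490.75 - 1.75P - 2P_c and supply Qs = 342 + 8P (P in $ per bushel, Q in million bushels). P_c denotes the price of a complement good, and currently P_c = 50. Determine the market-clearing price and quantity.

P* = 5, Q* = 382

With P_c = 50, demand is Qd = 390.75 - 1.75P.
At equilibrium Qd = Qs, so 390.75 - 1.75P = 342 + 8P; collecting terms, 48.75 = 9.75P and P* = 5.
Plugging P* into demand: Q* = 390.75 - 1.75(5) = 382.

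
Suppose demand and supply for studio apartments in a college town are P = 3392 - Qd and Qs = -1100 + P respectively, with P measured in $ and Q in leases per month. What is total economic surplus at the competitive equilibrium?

Total surplus = 1313316

In direct form, Qd = 3392 - P.
Set Qd = Qs: 3392 - P = -1100 + P, so 4492 = 2P and P* = 2246.
Then Q* = 3392 - 2246 = 1146.
Demand choke price = 3392; supply choke price = 1100. CS = ½(3392 - 2246)(1146) = 656658; PS = ½(2246 - 1100)(1146) = 656658. Total surplus = 1313316.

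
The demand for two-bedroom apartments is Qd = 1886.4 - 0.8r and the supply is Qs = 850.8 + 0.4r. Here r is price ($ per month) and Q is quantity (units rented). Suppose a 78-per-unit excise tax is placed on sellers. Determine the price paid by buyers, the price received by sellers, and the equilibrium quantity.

r_b = 889, r_s = 811, Q = 1175.2

Sellers keep r_s = r_b - 78 per unit, so supply in terms of the buyer price is Qs = 819.6 + 0.4r_b.
Set Qd = Qs: 1886.4 - 0.8r_b = 819.6 + 0.4r_b, so 1066.8 = 1.2r_b and r_b = 889.
Then r_s = 889 - 78 = 811 and Q = 1886.4 - 0.8(889) = 1175.2.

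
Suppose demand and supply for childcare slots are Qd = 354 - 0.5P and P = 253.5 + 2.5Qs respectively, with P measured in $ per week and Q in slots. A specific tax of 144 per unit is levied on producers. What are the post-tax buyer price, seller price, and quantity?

P_b = 570, P_s = 426, Q = 69

Solving each curve for Q: Qs = -101.4 + 0.4P.
Producers keep P_s = P_b - 144 per unit, so supply in terms of the buyer price is Qs = -159 + 0.4P_b.
Set Qd = Qs: 354 - 0.5P_b = -159 + 0.4P_b, so 513 = 0.9P_b and P_b = 570.
Then P_s = 570 - 144 = 426 and Q = 354 - 0.5(570) = 69.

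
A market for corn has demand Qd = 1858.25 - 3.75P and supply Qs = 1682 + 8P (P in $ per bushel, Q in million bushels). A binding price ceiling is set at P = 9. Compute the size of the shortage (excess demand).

At P = 9: Qd = 1824.5 and Qs = 1754.
Shortage = Qd - Qs = 1824.5 - 1754 = 70.5.

Shortage = 70.5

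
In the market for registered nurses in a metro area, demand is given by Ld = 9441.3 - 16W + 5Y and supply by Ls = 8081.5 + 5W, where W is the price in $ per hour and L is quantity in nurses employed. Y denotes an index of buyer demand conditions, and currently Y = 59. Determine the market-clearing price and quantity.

W* = 78.8, L* = 8475.5

With Y = 59, demand is Ld = 9736.3 - 16W.
At equilibrium Ld = Ls, so 9736.3 - 16W = 8081.5 + 5W; collecting terms, 1654.8 = 21W and W* = 78.8.
From the demand curve, L* = 9736.3 - 16(78.8) = 8475.5.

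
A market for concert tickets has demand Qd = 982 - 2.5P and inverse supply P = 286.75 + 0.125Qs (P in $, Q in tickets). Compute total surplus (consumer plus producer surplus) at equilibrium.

Rewriting in direct form: Qs = -2294 + 8P.
Set Qd = Qs: 982 - 2.5P = -2294 + 8P, so 3276 = 10.5P and P* = 312.
Then Q* = 982 - 2.5(312) = 202.
Demand choke price = 392.8; supply choke price = 286.75. CS = ½(392.8 - 312)(202) = 8160.8; PS = ½(312 - 286.75)(202) = 2550.25. Total surplus = 10711.05.

Total surplus = 10711.05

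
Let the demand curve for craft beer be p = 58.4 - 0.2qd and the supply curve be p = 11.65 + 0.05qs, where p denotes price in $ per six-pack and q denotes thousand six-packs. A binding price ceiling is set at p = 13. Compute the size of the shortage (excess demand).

Shortage = 200

Solving each curve for q: qd = 292 - 5p and qs = -233 + 20p.
Evaluating both curves at the ceiling price 13 gives qd = 227, qs = 27.
Shortage = qd - qs = 227 - 27 = 200.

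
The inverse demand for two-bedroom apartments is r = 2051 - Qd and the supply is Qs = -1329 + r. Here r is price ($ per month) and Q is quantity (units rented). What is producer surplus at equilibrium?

Inverting to quantity form: Qd = 2051 - r.
Set Qd = Qs: 2051 - r = -1329 + r, so 3380 = 2r and r* = 1690.
Substitute back: Q* = 2051 - 1690 = 361.
Supply choke price (Qs = 0): r = 1329. Producer surplus = ½ × (1690 - 1329) × 361 = 65160.5.

Producer surplus = 65160.5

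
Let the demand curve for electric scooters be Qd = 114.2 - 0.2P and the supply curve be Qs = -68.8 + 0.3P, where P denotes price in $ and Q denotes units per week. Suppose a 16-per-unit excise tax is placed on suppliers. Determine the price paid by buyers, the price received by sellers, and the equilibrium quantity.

Suppliers keep P_s = P_b - 16 per unit, so supply in terms of the buyer price is Qs = -73.6 + 0.3P_b.
Market clearing requires 114.2 - 0.2P_b = -73.6 + 0.3P_b; hence 187.8 = 0.5P_b and P_b = 375.6.
So P_s = 359.6 and the quantity traded is Q = 114.2 - 0.2(375.6) = 39.08.

P_b = 375.6, P_s = 359.6, Q = 39.08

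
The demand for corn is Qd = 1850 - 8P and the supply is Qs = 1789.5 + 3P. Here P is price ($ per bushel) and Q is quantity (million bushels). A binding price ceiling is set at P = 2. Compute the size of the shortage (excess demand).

With P fixed at 2, quantity demanded is 1834 and quantity supplied is 1795.5.
Shortage = Qd - Qs = 1834 - 1795.5 = 38.5.

Shortage = 38.5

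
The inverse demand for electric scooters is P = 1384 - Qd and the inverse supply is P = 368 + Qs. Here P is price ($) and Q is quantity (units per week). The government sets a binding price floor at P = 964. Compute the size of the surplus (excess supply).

Surplus = 176

Solving each curve for Q: Qd = 1384 - P and Qs = -368 + P.
At P = 964: Qd = 420 and Qs = 596.
Surplus = Qs - Qd = 596 - 420 = 176.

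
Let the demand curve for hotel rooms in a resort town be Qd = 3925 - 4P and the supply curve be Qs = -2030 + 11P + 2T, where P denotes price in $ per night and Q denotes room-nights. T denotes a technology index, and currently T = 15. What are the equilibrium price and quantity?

P* = 395, Q* = 2345

With T = 15, supply is Qs = -2000 + 11P.
Equating demand and supply, 3925 - 4P = -2000 + 11P gives 15P = 5925, so P* = 395.
Then Q* = 3925 - 4(395) = 2345.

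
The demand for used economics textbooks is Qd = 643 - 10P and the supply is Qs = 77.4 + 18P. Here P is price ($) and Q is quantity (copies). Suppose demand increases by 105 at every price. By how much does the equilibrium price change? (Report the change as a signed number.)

ΔP = 3.75

At equilibrium Qd = Qs, so 643 - 10P = 77.4 + 18P; collecting terms, 565.6 = 28P and P* = 20.2.
Then Q* = 643 - 10(20.2) = 441.
After the shift, demand is Qd = 748 - 10P.
New equilibrium: 670.6 = 28P, so P = 23.95 and Q = 508.5.
ΔP = 23.95 - 20.2 = 3.75.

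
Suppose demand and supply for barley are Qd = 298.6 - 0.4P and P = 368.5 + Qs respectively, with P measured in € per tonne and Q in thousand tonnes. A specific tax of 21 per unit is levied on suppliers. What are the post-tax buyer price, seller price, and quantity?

P_b = 491.5, P_s = 470.5, Q = 102

Inverting to quantity form: Qs = -368.5 + P.
Suppliers keep P_s = P_b - 21 per unit, so supply in terms of the buyer price is Qs = -389.5 + P_b.
Set Qd = Qs: 298.6 - 0.4P_b = -389.5 + P_b, so 688.1 = 1.4P_b and P_b = 491.5.
So P_s = 470.5 and the quantity traded is Q = 298.6 - 0.4(491.5) = 102.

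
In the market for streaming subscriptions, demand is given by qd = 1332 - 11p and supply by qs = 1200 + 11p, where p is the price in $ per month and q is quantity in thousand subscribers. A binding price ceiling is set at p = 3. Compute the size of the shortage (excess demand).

Shortage = 66

Evaluating both curves at the ceiling price 3 gives qd = 1299, qs = 1233.
Shortage = qd - qs = 1299 - 1233 = 66.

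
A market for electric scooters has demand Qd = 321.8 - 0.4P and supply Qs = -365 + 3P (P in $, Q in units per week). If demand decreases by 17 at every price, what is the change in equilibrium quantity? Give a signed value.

At equilibrium Qd = Qs, so 321.8 - 0.4P = -365 + 3P; collecting terms, 686.8 = 3.4P and P* = 202.
Then Q* = 321.8 - 0.4(202) = 241.
After the shift, demand is Qd = 304.8 - 0.4P.
New equilibrium: 669.8 = 3.4P, so P = 197 and Q = 226.
ΔQ = 226 - 241 = -15.

ΔQ = -15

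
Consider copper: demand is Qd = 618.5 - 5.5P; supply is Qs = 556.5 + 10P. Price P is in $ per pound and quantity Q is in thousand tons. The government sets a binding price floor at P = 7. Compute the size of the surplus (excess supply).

Surplus = 46.5

Evaluating both curves at the floor price 7 gives Qd = 580, Qs = 626.5.
Surplus = Qs - Qd = 626.5 - 580 = 46.5.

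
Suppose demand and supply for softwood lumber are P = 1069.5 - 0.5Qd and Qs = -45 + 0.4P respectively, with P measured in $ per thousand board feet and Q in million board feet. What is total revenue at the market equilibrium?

Total revenue = 290290

In direct form, Qd = 2139 - 2P.
Equating demand and supply, 2139 - 2P = -45 + 0.4P gives 2.4P = 2184, so P* = 910.
Plugging P* into demand: Q* = 2139 - 2(910) = 319.
Total revenue = P* × Q* = 910 × 319 = 290290.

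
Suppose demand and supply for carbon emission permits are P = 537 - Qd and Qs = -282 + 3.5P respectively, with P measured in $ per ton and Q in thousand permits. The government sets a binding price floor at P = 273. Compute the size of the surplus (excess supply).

Surplus = 409.5

Solving each curve for Q: Qd = 537 - P.
Evaluating both curves at the floor price 273 gives Qd = 264, Qs = 673.5.
Surplus = Qs - Qd = 673.5 - 264 = 409.5.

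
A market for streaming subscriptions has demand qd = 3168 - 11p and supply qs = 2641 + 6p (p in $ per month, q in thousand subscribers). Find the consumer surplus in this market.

Equating demand and supply, 3168 - 11p = 2641 + 6p gives 17p = 527, so p* = 31.
Then q* = 3168 - 11(31) = 2827.
Demand choke price (qd = 0): p = 3168/11 = 288. Consumer surplus = ½ × (288 - 31) × 2827 = 363269.5.

Consumer surplus = 363269.5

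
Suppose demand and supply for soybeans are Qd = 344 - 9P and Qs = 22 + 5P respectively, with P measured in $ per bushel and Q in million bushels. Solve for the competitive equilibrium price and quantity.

Set Qd = Qs: 344 - 9P = 22 + 5P, so 322 = 14P and P* = 23.
From the demand curve, Q* = 344 - 9(23) = 137.

P* = 23, Q* = 137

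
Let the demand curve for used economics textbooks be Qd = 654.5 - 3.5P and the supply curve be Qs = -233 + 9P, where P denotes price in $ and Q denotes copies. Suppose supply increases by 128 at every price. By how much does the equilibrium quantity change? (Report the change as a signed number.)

ΔQ = 35.84

Set Qd = Qs: 654.5 - 3.5P = -233 + 9P, so 887.5 = 12.5P and P* = 71.
Plugging P* into demand: Q* = 654.5 - 3.5(71) = 406.
After the shift, supply is Qs = -105 + 9P.
New equilibrium: 759.5 = 12.5P, so P = 60.76 and Q = 441.84.
ΔQ = 441.84 - 406 = 35.84.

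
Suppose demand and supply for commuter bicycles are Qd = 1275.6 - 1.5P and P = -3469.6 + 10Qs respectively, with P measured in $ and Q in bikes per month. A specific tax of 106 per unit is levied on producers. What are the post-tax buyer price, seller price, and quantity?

Solving each curve for Q: Qs = 346.96 + 0.1P.
Producers keep P_s = P_b - 106 per unit, so supply in terms of the buyer price is Qs = 336.36 + 0.1P_b.
Equate demand and the shifted supply: 1275.6 - 1.5P_b = 336.36 + 0.1P_b, giving 1.6P_b = 939.24, so P_b = 587.025.
So P_s = 481.025 and the quantity traded is Q = 1275.6 - 1.5(587.025) = 395.0625.

P_b = 587.025, P_s = 481.025, Q = 395.0625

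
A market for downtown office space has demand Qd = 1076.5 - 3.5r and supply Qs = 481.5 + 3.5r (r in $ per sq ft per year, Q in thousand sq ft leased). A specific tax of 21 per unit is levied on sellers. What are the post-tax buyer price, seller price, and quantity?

r_b = 95.5, r_s = 74.5, Q = 742.25

With a tax of 21 on sellers, they supply based on the net price r_s = r_b - 21, so Qs = 408 + 3.5r_b.
Equate demand and the shifted supply: 1076.5 - 3.5r_b = 408 + 3.5r_b, giving 7r_b = 668.5, so r_b = 95.5.
So r_s = 74.5 and the quantity traded is Q = 1076.5 - 3.5(95.5) = 742.25.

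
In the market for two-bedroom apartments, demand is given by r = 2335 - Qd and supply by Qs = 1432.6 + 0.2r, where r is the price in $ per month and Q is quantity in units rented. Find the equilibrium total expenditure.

Inverting to quantity form: Qd = 2335 - r.
Equating demand and supply, 2335 - r = 1432.6 + 0.2r gives 1.2r = 902.4, so r* = 752.
Plugging r* into demand: Q* = 2335 - 752 = 1583.
Total expenditure = r* × Q* = 752 × 1583 = 1190416.

Total expenditure = 1190416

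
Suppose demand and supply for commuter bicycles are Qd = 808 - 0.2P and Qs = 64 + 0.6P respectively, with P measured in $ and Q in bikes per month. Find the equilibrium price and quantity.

P* = 930, Q* = 622

At equilibrium Qd = Qs, so 808 - 0.2P = 64 + 0.6P; collecting terms, 744 = 0.8P and P* = 930.
Then Q* = 808 - 0.2(930) = 622.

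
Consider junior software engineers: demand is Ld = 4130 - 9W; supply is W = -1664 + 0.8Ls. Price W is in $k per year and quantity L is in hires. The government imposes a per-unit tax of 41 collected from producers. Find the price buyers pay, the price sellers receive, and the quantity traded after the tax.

Rewriting in direct form: Ls = 2080 + 1.25W.
With a tax of 41 on producers, they supply based on the net price W_s = W_b - 41, so Ls = 2028.75 + 1.25W_b.
Market clearing requires 4130 - 9W_b = 2028.75 + 1.25W_b; hence 2101.25 = 10.25W_b and W_b = 205.
Then W_s = 205 - 41 = 164 and L = 4130 - 9(205) = 2285.

W_b = 205, W_s = 164, L = 2285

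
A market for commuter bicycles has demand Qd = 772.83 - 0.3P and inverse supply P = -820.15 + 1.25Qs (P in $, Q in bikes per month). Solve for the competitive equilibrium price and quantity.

Solving each curve for Q: Qs = 656.12 + 0.8P.
The market clears where 772.83 - 0.3P = 656.12 + 0.8P. Rearranging, 1.1P = 116.71, hence P* = 106.1.
Substitute back: Q* = 772.83 - 0.3(106.1) = 741.

P* = 106.1, Q* = 741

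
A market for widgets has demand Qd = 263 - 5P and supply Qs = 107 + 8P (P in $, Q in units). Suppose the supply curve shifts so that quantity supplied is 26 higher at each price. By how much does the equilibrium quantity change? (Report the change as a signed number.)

Set Qd = Qs: 263 - 5P = 107 + 8P, so 156 = 13P and P* = 12.
Substitute back: Q* = 263 - 5(12) = 203.
After the shift, supply is Qs = 133 + 8P.
New equilibrium: 130 = 13P, so P = 10 and Q = 213.
ΔQ = 213 - 203 = 10.

ΔQ = 10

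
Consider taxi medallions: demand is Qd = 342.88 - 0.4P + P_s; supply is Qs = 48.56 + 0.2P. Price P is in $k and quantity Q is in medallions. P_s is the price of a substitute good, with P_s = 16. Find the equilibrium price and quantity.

With P_s = 16, demand is Qd = 358.88 - 0.4P.
Set Qd = Qs: 358.88 - 0.4P = 48.56 + 0.2P, so 310.32 = 0.6P and P* = 517.2.
From the demand curve, Q* = 358.88 - 0.4(517.2) = 152.

P* = 517.2, Q* = 152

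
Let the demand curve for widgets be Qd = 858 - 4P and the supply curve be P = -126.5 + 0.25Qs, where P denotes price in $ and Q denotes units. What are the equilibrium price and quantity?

P* = 44, Q* = 682

Inverting to quantity form: Qs = 506 + 4P.
The market clears where 858 - 4P = 506 + 4P. Rearranging, 8P = 352, hence P* = 44.
From the demand curve, Q* = 858 - 4(44) = 682.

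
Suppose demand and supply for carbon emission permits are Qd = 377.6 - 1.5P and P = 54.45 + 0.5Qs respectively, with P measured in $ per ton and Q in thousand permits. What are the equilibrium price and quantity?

Inverting to quantity form: Qs = -108.9 + 2P.
At equilibrium Qd = Qs, so 377.6 - 1.5P = -108.9 + 2P; collecting terms, 486.5 = 3.5P and P* = 139.
Then Q* = 377.6 - 1.5(139) = 169.1.

P* = 139, Q* = 169.1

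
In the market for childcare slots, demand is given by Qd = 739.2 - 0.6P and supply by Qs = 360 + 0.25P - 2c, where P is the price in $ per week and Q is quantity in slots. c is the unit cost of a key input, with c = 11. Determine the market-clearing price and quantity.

P* = 472, Q* = 456

With c = 11, supply is Qs = 338 + 0.25P.
At equilibrium Qd = Qs, so 739.2 - 0.6P = 338 + 0.25P; collecting terms, 401.2 = 0.85P and P* = 472.
Substitute back: Q* = 739.2 - 0.6(472) = 456.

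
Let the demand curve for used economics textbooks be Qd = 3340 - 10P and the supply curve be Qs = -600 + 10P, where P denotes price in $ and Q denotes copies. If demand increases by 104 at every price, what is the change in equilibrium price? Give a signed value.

The market clears where 3340 - 10P = -600 + 10P. Rearranging, 20P = 3940, hence P* = 197.
Plugging P* into demand: Q* = 3340 - 10(197) = 1370.
After the shift, demand is Qd = 3444 - 10P.
The new intersection has 4044 = 20P, i.e. P = 202.2, Q = 1422.
ΔP = 202.2 - 197 = 5.2.

ΔP = 5.2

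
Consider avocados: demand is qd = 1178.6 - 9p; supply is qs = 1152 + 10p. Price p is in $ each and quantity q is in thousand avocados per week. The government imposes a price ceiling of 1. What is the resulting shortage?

At p = 1: qd = 1169.6 and qs = 1162.
Shortage = qd - qs = 1169.6 - 1162 = 7.6.

Shortage = 7.6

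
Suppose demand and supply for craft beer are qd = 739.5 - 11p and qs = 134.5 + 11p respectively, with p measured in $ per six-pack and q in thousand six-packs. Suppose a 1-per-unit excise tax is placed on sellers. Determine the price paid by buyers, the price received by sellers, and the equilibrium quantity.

p_b = 28, p_s = 27, q = 431.5

With a tax of 1 on sellers, they supply based on the net price p_s = p_b - 1, so qs = 123.5 + 11p_b.
Market clearing requires 739.5 - 11p_b = 123.5 + 11p_b; hence 616 = 22p_b and p_b = 28.
So p_s = 27 and the quantity traded is q = 739.5 - 11(28) = 431.5.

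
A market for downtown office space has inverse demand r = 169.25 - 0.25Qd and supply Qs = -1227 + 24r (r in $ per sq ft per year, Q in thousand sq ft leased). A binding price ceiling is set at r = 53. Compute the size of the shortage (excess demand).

Solving each curve for Q: Qd = 677 - 4r.
Evaluating both curves at the ceiling price 53 gives Qd = 465, Qs = 45.
Shortage = Qd - Qs = 465 - 45 = 420.

Shortage = 420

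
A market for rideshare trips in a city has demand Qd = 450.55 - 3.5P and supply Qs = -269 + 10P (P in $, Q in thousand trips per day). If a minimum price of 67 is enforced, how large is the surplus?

Surplus = 184.95

At P = 67: Qd = 216.05 and Qs = 401.
Surplus = Qs - Qd = 401 - 216.05 = 184.95.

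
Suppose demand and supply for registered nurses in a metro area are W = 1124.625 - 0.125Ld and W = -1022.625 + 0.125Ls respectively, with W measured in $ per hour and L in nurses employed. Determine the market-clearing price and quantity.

W* = 51, L* = 8589

In direct form, Ld = 8997 - 8W and Ls = 8181 + 8W.
Equating demand and supply, 8997 - 8W = 8181 + 8W gives 16W = 816, so W* = 51.
Then L* = 8997 - 8(51) = 8589.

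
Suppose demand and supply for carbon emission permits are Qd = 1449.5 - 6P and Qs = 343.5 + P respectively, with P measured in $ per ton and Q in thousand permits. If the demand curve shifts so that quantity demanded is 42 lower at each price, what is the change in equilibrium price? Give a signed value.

ΔP = -6

Set Qd = Qs: 1449.5 - 6P = 343.5 + P, so 1106 = 7P and P* = 158.
Then Q* = 1449.5 - 6(158) = 501.5.
After the shift, demand is Qd = 1407.5 - 6P.
Re-solving, 7P = 1064 gives P = 152 and Q = 495.5.
ΔP = 152 - 158 = -6.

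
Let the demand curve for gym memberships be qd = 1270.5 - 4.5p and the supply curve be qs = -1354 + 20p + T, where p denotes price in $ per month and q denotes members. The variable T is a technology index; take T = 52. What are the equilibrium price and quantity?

With T = 52, supply is qs = -1302 + 20p.
Set qd = qs: 1270.5 - 4.5p = -1302 + 20p, so 2572.5 = 24.5p and p* = 105.
Substitute back: q* = 1270.5 - 4.5(105) = 798.

p* = 105, q* = 798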